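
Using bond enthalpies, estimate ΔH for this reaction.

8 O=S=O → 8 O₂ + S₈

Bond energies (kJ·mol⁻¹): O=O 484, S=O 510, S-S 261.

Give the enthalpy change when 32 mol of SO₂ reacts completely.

ΔH = +8800 kJ

Bonds broken (reactants):
  S=O: 16 × 510 = 8160
  Σ(broken) = 8160 kJ
Bonds formed (products):
  O=O: 8 × 484 = 3872
  S-S: 8 × 261 = 2088
  Σ(formed) = 5960 kJ
ΔH = Σ(broken) − Σ(formed) = 8160 − 5960 = +2200 kJ
For 4× the reaction as written: 4 × (+2200) = +8800 kJ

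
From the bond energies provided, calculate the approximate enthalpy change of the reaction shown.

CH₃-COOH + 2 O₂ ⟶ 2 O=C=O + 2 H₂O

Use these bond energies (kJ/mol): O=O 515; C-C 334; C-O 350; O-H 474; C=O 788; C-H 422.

ΔH ≈ −806 kJ

Bonds broken (reactants):
  C-C: 1 × 334 = 334
  C-H: 3 × 422 = 1266
  C-O: 1 × 350 = 350
  C=O: 1 × 788 = 788
  O-H: 1 × 474 = 474
  O=O: 2 × 515 = 1030
  Σ(broken) = 4242 kJ
Bonds formed (products):
  C=O: 4 × 788 = 3152
  O-H: 4 × 474 = 1896
  Σ(formed) = 5048 kJ
ΔH = Σ(broken) − Σ(formed) = 4242 − 5048 = −806 kJ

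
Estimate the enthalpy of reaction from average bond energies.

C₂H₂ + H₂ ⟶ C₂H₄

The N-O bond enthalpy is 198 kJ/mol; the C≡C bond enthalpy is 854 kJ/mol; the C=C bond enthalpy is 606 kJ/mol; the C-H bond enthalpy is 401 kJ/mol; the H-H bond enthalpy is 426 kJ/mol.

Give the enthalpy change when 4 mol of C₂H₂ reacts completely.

Bonds broken (reactants):
  C≡C: 1 × 854 = 854
  C-H: 2 × 401 = 802
  H-H: 1 × 426 = 426
  Σ(broken) = 2082 kJ
Bonds formed (products):
  C-H: 4 × 401 = 1604
  C=C: 1 × 606 = 606
  Σ(formed) = 2210 kJ
ΔH = Σ(broken) − Σ(formed) = 2082 − 2210 = −128 kJ
For 4× the reaction as written: 4 × (−128) = −512 kJ

ΔH = −512 kJ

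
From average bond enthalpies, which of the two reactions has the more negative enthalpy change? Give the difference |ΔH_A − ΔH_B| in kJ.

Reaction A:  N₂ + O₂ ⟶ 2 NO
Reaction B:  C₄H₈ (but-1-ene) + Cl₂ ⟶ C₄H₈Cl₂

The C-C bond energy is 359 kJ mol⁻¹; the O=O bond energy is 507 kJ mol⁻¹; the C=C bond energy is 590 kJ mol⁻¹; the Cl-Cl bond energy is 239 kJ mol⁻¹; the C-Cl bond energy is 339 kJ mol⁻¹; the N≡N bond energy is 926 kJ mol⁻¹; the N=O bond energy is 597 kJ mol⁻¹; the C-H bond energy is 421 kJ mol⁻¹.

Reaction B, by 447 kJ

Reaction A:
  Bonds broken (reactants):
    N≡N: 1 × 926 = 926
    O=O: 1 × 507 = 507
    Σ(broken) = 1433 kJ
  Bonds formed (products):
    N=O: 2 × 597 = 1194
    Σ(formed) = 1194 kJ
  ΔH_A = 1433 − 1194 = +239 kJ
Reaction B:
  Bonds broken (reactants):
    C-C: 2 × 359 = 718
    C-H: 8 × 421 = 3368
    C=C: 1 × 590 = 590
    Cl-Cl: 1 × 239 = 239
    Σ(broken) = 4915 kJ
  Bonds formed (products):
    C-C: 3 × 359 = 1077
    C-Cl: 2 × 339 = 678
    C-H: 8 × 421 = 3368
    Σ(formed) = 5123 kJ
  ΔH_B = 4915 − 5123 = −208 kJ
ΔH_A − ΔH_B = +447 kJ, so reaction B has the more negative ΔH; |ΔH_A − ΔH_B| = 447 kJ.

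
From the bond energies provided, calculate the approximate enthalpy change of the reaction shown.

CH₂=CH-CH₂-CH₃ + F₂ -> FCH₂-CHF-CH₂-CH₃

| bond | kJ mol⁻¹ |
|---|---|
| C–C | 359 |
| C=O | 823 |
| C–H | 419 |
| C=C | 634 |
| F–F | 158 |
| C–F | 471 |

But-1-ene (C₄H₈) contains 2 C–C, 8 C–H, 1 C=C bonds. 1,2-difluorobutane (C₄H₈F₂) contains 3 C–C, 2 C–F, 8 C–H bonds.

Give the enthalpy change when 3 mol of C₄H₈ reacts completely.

ΔH = −1527 kJ

Bonds broken (reactants):
  C–C: 2 × 359 = 718
  C–H: 8 × 419 = 3352
  C=C: 1 × 634 = 634
  F–F: 1 × 158 = 158
  Σ(broken) = 4862 kJ
Bonds formed (products):
  C–C: 3 × 359 = 1077
  C–F: 2 × 471 = 942
  C–H: 8 × 419 = 3352
  Σ(formed) = 5371 kJ
ΔH = Σ(broken) − Σ(formed) = 4862 − 5371 = −509 kJ
For 3× the reaction as written: 3 × (−509) = −1527 kJ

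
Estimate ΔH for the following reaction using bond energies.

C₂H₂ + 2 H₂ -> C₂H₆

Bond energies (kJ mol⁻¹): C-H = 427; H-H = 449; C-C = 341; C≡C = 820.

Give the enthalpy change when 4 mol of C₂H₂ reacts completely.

ΔH = −1324 kJ

Bonds broken (reactants):
  C≡C: 1 × 820 = 820
  C-H: 2 × 427 = 854
  H-H: 2 × 449 = 898
  Σ(broken) = 2572 kJ
Bonds formed (products):
  C-C: 1 × 341 = 341
  C-H: 6 × 427 = 2562
  Σ(formed) = 2903 kJ
ΔH = Σ(broken) − Σ(formed) = 2572 − 2903 = −331 kJ
For 4× the reaction as written: 4 × (−331) = −1324 kJ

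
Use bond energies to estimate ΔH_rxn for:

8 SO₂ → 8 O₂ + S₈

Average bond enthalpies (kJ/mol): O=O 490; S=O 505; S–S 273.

ΔH ≈ +1976 kJ

Bonds broken (reactants):
  S=O: 16 × 505 = 8080
  Σ(broken) = 8080 kJ
Bonds formed (products):
  O=O: 8 × 490 = 3920
  S–S: 8 × 273 = 2184
  Σ(formed) = 6104 kJ
ΔH = Σ(broken) − Σ(formed) = 8080 − 6104 = +1976 kJ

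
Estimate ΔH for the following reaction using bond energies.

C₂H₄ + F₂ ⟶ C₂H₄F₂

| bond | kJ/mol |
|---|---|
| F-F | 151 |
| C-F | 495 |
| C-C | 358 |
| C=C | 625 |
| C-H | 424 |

Bonds broken (reactants):
  C-H: 4 × 424 = 1696
  C=C: 1 × 625 = 625
  F-F: 1 × 151 = 151
  Σ(broken) = 2472 kJ
Bonds formed (products):
  C-C: 1 × 358 = 358
  C-F: 2 × 495 = 990
  C-H: 4 × 424 = 1696
  Σ(formed) = 3044 kJ
ΔH = Σ(broken) − Σ(formed) = 2472 − 3044 = −572 kJ

ΔH ≈ −572 kJ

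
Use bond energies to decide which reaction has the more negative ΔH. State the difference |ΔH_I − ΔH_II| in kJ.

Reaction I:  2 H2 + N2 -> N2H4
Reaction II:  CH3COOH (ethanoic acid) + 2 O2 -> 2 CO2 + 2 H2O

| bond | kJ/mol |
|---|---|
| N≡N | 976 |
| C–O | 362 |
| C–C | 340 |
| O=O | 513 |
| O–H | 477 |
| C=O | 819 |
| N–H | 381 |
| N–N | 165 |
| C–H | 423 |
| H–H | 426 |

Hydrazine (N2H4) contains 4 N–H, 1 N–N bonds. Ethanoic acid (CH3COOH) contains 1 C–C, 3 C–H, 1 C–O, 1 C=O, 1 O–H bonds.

Reaction I:
  Bonds broken (reactants):
    H–H: 2 × 426 = 852
    N≡N: 1 × 976 = 976
    Σ(broken) = 1828 kJ
  Bonds formed (products):
    N–H: 4 × 381 = 1524
    N–N: 1 × 165 = 165
    Σ(formed) = 1689 kJ
  ΔH_I = 1828 − 1689 = +139 kJ
Reaction II:
  Bonds broken (reactants):
    C–C: 1 × 340 = 340
    C–H: 3 × 423 = 1269
    C–O: 1 × 362 = 362
    C=O: 1 × 819 = 819
    O–H: 1 × 477 = 477
    O=O: 2 × 513 = 1026
    Σ(broken) = 4293 kJ
  Bonds formed (products):
    C=O: 4 × 819 = 3276
    O–H: 4 × 477 = 1908
    Σ(formed) = 5184 kJ
  ΔH_II = 4293 − 5184 = −891 kJ
ΔH_I − ΔH_II = +1030 kJ, so reaction II has the more negative ΔH; |ΔH_I − ΔH_II| = 1030 kJ.

Reaction II, by 1030 kJ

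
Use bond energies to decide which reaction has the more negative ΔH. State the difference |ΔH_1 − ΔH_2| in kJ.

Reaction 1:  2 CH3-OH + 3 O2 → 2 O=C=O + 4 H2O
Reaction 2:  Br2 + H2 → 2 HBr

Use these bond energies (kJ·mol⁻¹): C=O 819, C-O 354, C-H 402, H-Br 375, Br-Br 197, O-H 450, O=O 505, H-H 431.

Reaction 1:
  Bonds broken (reactants):
    C-H: 6 × 402 = 2412
    C-O: 2 × 354 = 708
    O-H: 2 × 450 = 900
    O=O: 3 × 505 = 1515
    Σ(broken) = 5535 kJ
  Bonds formed (products):
    C=O: 4 × 819 = 3276
    O-H: 8 × 450 = 3600
    Σ(formed) = 6876 kJ
  ΔH_1 = 5535 − 6876 = −1341 kJ
Reaction 2:
  Bonds broken (reactants):
    Br-Br: 1 × 197 = 197
    H-H: 1 × 431 = 431
    Σ(broken) = 628 kJ
  Bonds formed (products):
    H-Br: 2 × 375 = 750
    Σ(formed) = 750 kJ
  ΔH_2 = 628 − 750 = −122 kJ
ΔH_1 − ΔH_2 = −1219 kJ, so reaction 1 has the more negative ΔH; |ΔH_1 − ΔH_2| = 1219 kJ.

Reaction 1, by 1219 kJ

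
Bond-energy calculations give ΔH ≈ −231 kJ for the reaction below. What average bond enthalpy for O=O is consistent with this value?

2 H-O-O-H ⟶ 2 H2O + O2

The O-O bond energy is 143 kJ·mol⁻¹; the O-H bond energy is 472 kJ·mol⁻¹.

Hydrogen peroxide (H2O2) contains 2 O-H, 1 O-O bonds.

D(O=O) ≈ 517 kJ/mol

Let D be the O=O bond energy.
Σ(broken) = 4×472 + 2×143 = 2174
Σ(formed) = 4×472 + 1×D = 1888 + D
ΔH = Σ(broken) − Σ(formed) = (2174) − (1888 + D) = +286 − D
Setting this equal to −231 kJ gives D = 517 kJ/mol.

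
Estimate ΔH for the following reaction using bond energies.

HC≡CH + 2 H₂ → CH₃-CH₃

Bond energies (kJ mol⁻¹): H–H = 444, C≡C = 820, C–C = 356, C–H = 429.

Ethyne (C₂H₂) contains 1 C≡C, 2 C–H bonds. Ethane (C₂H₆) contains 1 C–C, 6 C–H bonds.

Bonds broken (reactants):
  C≡C: 1 × 820 = 820
  C–H: 2 × 429 = 858
  H–H: 2 × 444 = 888
  Σ(broken) = 2566 kJ
Bonds formed (products):
  C–C: 1 × 356 = 356
  C–H: 6 × 429 = 2574
  Σ(formed) = 2930 kJ
ΔH = Σ(broken) − Σ(formed) = 2566 − 2930 = −364 kJ

ΔH ≈ −364 kJ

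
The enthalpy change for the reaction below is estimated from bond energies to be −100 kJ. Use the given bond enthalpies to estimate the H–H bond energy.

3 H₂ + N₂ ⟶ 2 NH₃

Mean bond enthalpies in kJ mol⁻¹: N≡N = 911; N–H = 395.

D(H–H) ≈ 453 kJ/mol

Let D be the H–H bond energy.
Σ(broken) = 3×D + 1×911 = 911 + 3D
Σ(formed) = 6×395 = 2370
ΔH = Σ(broken) − Σ(formed) = (911 + 3D) − (2370) = −1459 + 3D
Setting this equal to −100 kJ gives 3D = 1359, so D = 453 kJ/mol.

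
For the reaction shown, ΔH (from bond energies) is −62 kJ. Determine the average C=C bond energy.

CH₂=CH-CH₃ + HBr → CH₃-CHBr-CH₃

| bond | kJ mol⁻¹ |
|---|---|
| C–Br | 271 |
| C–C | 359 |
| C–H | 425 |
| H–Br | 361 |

D(C=C) ≈ 632 kJ/mol

Let D be the C=C bond energy.
Σ(broken) = 1×359 + 6×425 + 1×D + 1×361 = 3270 + D
Σ(formed) = 1×271 + 2×359 + 7×425 = 3964
ΔH = Σ(broken) − Σ(formed) = (3270 + D) − (3964) = −694 + D
Setting this equal to −62 kJ gives D = 632 kJ/mol.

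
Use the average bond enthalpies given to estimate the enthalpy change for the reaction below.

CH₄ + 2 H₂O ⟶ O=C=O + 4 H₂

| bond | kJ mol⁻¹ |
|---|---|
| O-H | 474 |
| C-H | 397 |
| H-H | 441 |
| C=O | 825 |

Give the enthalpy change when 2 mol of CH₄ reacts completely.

ΔH = +140 kJ

Bonds broken (reactants):
  C-H: 4 × 397 = 1588
  O-H: 4 × 474 = 1896
  Σ(broken) = 3484 kJ
Bonds formed (products):
  C=O: 2 × 825 = 1650
  H-H: 4 × 441 = 1764
  Σ(formed) = 3414 kJ
ΔH = Σ(broken) − Σ(formed) = 3484 − 3414 = +70 kJ
For 2× the reaction as written: 2 × (+70) = +140 kJ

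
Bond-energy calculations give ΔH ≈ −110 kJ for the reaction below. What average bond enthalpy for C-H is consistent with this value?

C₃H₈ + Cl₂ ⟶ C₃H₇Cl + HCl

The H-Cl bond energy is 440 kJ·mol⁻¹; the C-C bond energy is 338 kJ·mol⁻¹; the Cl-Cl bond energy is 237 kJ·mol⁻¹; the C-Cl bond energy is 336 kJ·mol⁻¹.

Let D be the C-H bond energy.
Σ(broken) = 2×338 + 8×D + 1×237 = 913 + 8D
Σ(formed) = 2×338 + 1×336 + 7×D + 1×440 = 1452 + 7D
ΔH = Σ(broken) − Σ(formed) = (913 + 8D) − (1452 + 7D) = −539 + D
Setting this equal to −110 kJ gives D = 429 kJ/mol.

D(C-H) ≈ 429 kJ/mol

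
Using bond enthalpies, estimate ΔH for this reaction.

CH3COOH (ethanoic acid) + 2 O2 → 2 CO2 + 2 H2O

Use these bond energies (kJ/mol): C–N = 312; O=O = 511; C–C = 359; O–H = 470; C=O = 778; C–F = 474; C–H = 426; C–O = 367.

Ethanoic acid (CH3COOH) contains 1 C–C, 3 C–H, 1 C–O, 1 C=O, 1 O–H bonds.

Bonds broken (reactants):
  C–C: 1 × 359 = 359
  C–H: 3 × 426 = 1278
  C–O: 1 × 367 = 367
  C=O: 1 × 778 = 778
  O–H: 1 × 470 = 470
  O=O: 2 × 511 = 1022
  Σ(broken) = 4274 kJ
Bonds formed (products):
  C=O: 4 × 778 = 3112
  O–H: 4 × 470 = 1880
  Σ(formed) = 4992 kJ
ΔH = Σ(broken) − Σ(formed) = 4274 − 4992 = −718 kJ

ΔH ≈ −718 kJ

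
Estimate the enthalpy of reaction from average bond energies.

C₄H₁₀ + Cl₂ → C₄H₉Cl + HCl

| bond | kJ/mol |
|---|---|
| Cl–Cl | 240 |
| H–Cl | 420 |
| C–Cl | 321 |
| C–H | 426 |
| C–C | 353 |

Bonds broken (reactants):
  C–C: 3 × 353 = 1059
  C–H: 10 × 426 = 4260
  Cl–Cl: 1 × 240 = 240
  Σ(broken) = 5559 kJ
Bonds formed (products):
  C–C: 3 × 353 = 1059
  C–Cl: 1 × 321 = 321
  C–H: 9 × 426 = 3834
  H–Cl: 1 × 420 = 420
  Σ(formed) = 5634 kJ
ΔH = Σ(broken) − Σ(formed) = 5559 − 5634 = −75 kJ

ΔH ≈ −75 kJ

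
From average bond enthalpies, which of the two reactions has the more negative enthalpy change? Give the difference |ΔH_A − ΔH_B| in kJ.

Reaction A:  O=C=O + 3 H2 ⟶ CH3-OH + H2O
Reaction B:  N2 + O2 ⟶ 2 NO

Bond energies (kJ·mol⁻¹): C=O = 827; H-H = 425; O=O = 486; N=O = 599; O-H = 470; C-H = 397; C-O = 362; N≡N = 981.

Reaction A, by 303 kJ

Reaction A:
  Bonds broken (reactants):
    C=O: 2 × 827 = 1654
    H-H: 3 × 425 = 1275
    Σ(broken) = 2929 kJ
  Bonds formed (products):
    C-H: 3 × 397 = 1191
    C-O: 1 × 362 = 362
    O-H: 3 × 470 = 1410
    Σ(formed) = 2963 kJ
  ΔH_A = 2929 − 2963 = −34 kJ
Reaction B:
  Bonds broken (reactants):
    N≡N: 1 × 981 = 981
    O=O: 1 × 486 = 486
    Σ(broken) = 1467 kJ
  Bonds formed (products):
    N=O: 2 × 599 = 1198
    Σ(formed) = 1198 kJ
  ΔH_B = 1467 − 1198 = +269 kJ
ΔH_A − ΔH_B = −303 kJ, so reaction A has the more negative ΔH; |ΔH_A − ΔH_B| = 303 kJ.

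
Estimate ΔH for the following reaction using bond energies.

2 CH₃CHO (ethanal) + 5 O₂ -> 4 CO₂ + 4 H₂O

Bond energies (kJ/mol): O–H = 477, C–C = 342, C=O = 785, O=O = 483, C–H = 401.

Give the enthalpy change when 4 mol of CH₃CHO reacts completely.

ΔH = −4438 kJ

Bonds broken (reactants):
  C–C: 2 × 342 = 684
  C–H: 8 × 401 = 3208
  C=O: 2 × 785 = 1570
  O=O: 5 × 483 = 2415
  Σ(broken) = 7877 kJ
Bonds formed (products):
  C=O: 8 × 785 = 6280
  O–H: 8 × 477 = 3816
  Σ(formed) = 10096 kJ
ΔH = Σ(broken) − Σ(formed) = 7877 − 10096 = −2219 kJ
For 2× the reaction as written: 2 × (−2219) = −4438 kJ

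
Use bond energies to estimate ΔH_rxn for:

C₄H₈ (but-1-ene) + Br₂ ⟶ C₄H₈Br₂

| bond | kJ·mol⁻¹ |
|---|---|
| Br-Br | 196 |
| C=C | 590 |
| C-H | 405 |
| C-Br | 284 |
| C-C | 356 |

ΔH ≈ −138 kJ

Bonds broken (reactants):
  Br-Br: 1 × 196 = 196
  C-C: 2 × 356 = 712
  C-H: 8 × 405 = 3240
  C=C: 1 × 590 = 590
  Σ(broken) = 4738 kJ
Bonds formed (products):
  C-Br: 2 × 284 = 568
  C-C: 3 × 356 = 1068
  C-H: 8 × 405 = 3240
  Σ(formed) = 4876 kJ
ΔH = Σ(broken) − Σ(formed) = 4738 − 4876 = −138 kJ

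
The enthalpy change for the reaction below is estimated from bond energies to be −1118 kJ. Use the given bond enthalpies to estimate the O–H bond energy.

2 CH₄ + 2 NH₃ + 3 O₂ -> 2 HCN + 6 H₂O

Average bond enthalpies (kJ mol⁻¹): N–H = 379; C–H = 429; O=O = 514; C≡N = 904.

D(O–H) ≈ 475 kJ/mol

Let D be the O–H bond energy.
Σ(broken) = 8×429 + 6×379 + 3×514 = 7248
Σ(formed) = 2×904 + 2×429 + 12×D = 2666 + 12D
ΔH = Σ(broken) − Σ(formed) = (7248) − (2666 + 12D) = +4582 − 12D
Setting this equal to −1118 kJ gives 12D = 5700, so D = 475 kJ/mol.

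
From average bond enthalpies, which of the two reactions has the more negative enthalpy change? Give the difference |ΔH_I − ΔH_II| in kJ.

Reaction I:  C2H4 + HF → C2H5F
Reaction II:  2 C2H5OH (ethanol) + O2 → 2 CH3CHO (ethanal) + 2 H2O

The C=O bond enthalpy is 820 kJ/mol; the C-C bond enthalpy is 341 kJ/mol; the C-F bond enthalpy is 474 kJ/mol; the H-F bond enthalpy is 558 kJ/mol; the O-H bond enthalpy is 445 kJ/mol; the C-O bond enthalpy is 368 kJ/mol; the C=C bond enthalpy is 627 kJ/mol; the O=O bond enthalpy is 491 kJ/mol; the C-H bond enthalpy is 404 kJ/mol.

Reaction I:
  Bonds broken (reactants):
    C-H: 4 × 404 = 1616
    C=C: 1 × 627 = 627
    H-F: 1 × 558 = 558
    Σ(broken) = 2801 kJ
  Bonds formed (products):
    C-C: 1 × 341 = 341
    C-F: 1 × 474 = 474
    C-H: 5 × 404 = 2020
    Σ(formed) = 2835 kJ
  ΔH_I = 2801 − 2835 = −34 kJ
Reaction II:
  Bonds broken (reactants):
    C-C: 2 × 341 = 682
    C-H: 10 × 404 = 4040
    C-O: 2 × 368 = 736
    O-H: 2 × 445 = 890
    O=O: 1 × 491 = 491
    Σ(broken) = 6839 kJ
  Bonds formed (products):
    C-C: 2 × 341 = 682
    C-H: 8 × 404 = 3232
    C=O: 2 × 820 = 1640
    O-H: 4 × 445 = 1780
    Σ(formed) = 7334 kJ
  ΔH_II = 6839 − 7334 = −495 kJ
ΔH_I − ΔH_II = +461 kJ, so reaction II has the more negative ΔH; |ΔH_I − ΔH_II| = 461 kJ.

Reaction II, by 461 kJ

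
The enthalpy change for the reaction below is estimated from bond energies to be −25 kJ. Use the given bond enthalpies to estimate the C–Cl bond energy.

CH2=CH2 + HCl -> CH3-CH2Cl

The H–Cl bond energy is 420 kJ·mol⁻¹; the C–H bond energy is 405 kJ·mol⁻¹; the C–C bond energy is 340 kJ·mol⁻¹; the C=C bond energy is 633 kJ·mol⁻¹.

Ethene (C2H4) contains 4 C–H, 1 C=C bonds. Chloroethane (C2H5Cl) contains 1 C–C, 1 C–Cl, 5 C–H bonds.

Let D be the C–Cl bond energy.
Σ(broken) = 4×405 + 1×633 + 1×420 = 2673
Σ(formed) = 1×340 + 1×D + 5×405 = 2365 + D
ΔH = Σ(broken) − Σ(formed) = (2673) − (2365 + D) = +308 − D
Setting this equal to −25 kJ gives D = 333 kJ/mol.

D(C–Cl) ≈ 333 kJ/mol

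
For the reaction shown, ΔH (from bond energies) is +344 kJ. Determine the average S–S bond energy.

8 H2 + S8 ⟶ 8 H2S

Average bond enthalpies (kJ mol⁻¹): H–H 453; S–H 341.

D(S–S) ≈ 272 kJ/mol

Let D be the S–S bond energy.
Σ(broken) = 8×453 + 8×D = 3624 + 8D
Σ(formed) = 16×341 = 5456
ΔH = Σ(broken) − Σ(formed) = (3624 + 8D) − (5456) = −1832 + 8D
Setting this equal to +344 kJ gives 8D = 2176, so D = 272 kJ/mol.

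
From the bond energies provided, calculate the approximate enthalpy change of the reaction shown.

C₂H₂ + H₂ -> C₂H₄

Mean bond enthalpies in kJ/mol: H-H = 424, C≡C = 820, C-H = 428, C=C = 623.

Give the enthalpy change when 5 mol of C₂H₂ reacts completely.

ΔH = −1175 kJ

Bonds broken (reactants):
  C≡C: 1 × 820 = 820
  C-H: 2 × 428 = 856
  H-H: 1 × 424 = 424
  Σ(broken) = 2100 kJ
Bonds formed (products):
  C-H: 4 × 428 = 1712
  C=C: 1 × 623 = 623
  Σ(formed) = 2335 kJ
ΔH = Σ(broken) − Σ(formed) = 2100 − 2335 = −235 kJ
For 5× the reaction as written: 5 × (−235) = −1175 kJ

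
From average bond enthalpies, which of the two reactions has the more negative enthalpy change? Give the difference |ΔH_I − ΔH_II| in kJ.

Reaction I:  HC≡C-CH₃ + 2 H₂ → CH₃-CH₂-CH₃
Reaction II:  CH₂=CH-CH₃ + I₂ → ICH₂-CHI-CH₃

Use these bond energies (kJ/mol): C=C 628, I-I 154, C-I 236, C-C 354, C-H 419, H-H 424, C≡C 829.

Reaction I, by 309 kJ

Reaction I:
  Bonds broken (reactants):
    C≡C: 1 × 829 = 829
    C-C: 1 × 354 = 354
    C-H: 4 × 419 = 1676
    H-H: 2 × 424 = 848
    Σ(broken) = 3707 kJ
  Bonds formed (products):
    C-C: 2 × 354 = 708
    C-H: 8 × 419 = 3352
    Σ(formed) = 4060 kJ
  ΔH_I = 3707 − 4060 = −353 kJ
Reaction II:
  Bonds broken (reactants):
    C-C: 1 × 354 = 354
    C-H: 6 × 419 = 2514
    C=C: 1 × 628 = 628
    I-I: 1 × 154 = 154
    Σ(broken) = 3650 kJ
  Bonds formed (products):
    C-C: 2 × 354 = 708
    C-H: 6 × 419 = 2514
    C-I: 2 × 236 = 472
    Σ(formed) = 3694 kJ
  ΔH_II = 3650 − 3694 = −44 kJ
ΔH_I − ΔH_II = −309 kJ, so reaction I has the more negative ΔH; |ΔH_I − ΔH_II| = 309 kJ.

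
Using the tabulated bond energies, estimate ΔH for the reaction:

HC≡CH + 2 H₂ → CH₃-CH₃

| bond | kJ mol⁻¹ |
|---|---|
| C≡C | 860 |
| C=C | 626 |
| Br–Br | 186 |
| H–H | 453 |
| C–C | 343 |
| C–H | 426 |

Bonds broken (reactants):
  C≡C: 1 × 860 = 860
  C–H: 2 × 426 = 852
  H–H: 2 × 453 = 906
  Σ(broken) = 2618 kJ
Bonds formed (products):
  C–C: 1 × 343 = 343
  C–H: 6 × 426 = 2556
  Σ(formed) = 2899 kJ
ΔH = Σ(broken) − Σ(formed) = 2618 − 2899 = −281 kJ

ΔH ≈ −281 kJ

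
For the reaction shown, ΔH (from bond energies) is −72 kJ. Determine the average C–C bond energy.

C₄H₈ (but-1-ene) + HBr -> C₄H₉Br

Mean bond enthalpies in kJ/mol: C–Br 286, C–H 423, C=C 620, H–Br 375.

Let D be the C–C bond energy.
Σ(broken) = 2×D + 8×423 + 1×620 + 1×375 = 4379 + 2D
Σ(formed) = 1×286 + 3×D + 9×423 = 4093 + 3D
ΔH = Σ(broken) − Σ(formed) = (4379 + 2D) − (4093 + 3D) = +286 − D
Setting this equal to −72 kJ gives D = 358 kJ/mol.

D(C–C) ≈ 358 kJ/mol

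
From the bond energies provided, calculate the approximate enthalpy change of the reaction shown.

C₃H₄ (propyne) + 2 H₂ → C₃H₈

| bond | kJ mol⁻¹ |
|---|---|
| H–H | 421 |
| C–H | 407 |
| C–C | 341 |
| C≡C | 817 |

ΔH ≈ −310 kJ

Bonds broken (reactants):
  C≡C: 1 × 817 = 817
  C–C: 1 × 341 = 341
  C–H: 4 × 407 = 1628
  H–H: 2 × 421 = 842
  Σ(broken) = 3628 kJ
Bonds formed (products):
  C–C: 2 × 341 = 682
  C–H: 8 × 407 = 3256
  Σ(formed) = 3938 kJ
ΔH = Σ(broken) − Σ(formed) = 3628 − 3938 = −310 kJ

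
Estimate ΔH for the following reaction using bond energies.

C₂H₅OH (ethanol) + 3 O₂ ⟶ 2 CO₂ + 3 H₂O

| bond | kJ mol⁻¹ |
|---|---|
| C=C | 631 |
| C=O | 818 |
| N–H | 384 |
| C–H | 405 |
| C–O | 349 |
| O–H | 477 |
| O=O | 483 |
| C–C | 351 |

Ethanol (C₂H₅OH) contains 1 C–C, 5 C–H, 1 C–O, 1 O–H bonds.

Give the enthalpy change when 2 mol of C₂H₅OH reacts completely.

ΔH = −2966 kJ

Bonds broken (reactants):
  C–C: 1 × 351 = 351
  C–H: 5 × 405 = 2025
  C–O: 1 × 349 = 349
  O–H: 1 × 477 = 477
  O=O: 3 × 483 = 1449
  Σ(broken) = 4651 kJ
Bonds formed (products):
  C=O: 4 × 818 = 3272
  O–H: 6 × 477 = 2862
  Σ(formed) = 6134 kJ
ΔH = Σ(broken) − Σ(formed) = 4651 − 6134 = −1483 kJ
For 2× the reaction as written: 2 × (−1483) = −2966 kJ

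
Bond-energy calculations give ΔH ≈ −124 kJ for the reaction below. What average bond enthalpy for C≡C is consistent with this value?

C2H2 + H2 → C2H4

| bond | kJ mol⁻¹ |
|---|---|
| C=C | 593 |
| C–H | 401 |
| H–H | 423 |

Let D be the C≡C bond energy.
Σ(broken) = 1×D + 2×401 + 1×423 = 1225 + D
Σ(formed) = 4×401 + 1×593 = 2197
ΔH = Σ(broken) − Σ(formed) = (1225 + D) − (2197) = −972 + D
Setting this equal to −124 kJ gives D = 848 kJ/mol.

D(C≡C) ≈ 848 kJ/mol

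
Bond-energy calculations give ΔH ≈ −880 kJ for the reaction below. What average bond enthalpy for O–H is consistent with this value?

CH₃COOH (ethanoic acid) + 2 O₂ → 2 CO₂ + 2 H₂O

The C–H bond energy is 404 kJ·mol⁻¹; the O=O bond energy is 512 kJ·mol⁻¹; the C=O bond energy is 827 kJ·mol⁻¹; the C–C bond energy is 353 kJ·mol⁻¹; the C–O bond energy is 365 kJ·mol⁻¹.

Let D be the O–H bond energy.
Σ(broken) = 1×353 + 3×404 + 1×365 + 1×827 + 1×D + 2×512 = 3781 + D
Σ(formed) = 4×827 + 4×D = 3308 + 4D
ΔH = Σ(broken) − Σ(formed) = (3781 + D) − (3308 + 4D) = +473 − 3D
Setting this equal to −880 kJ gives 3D = 1353, so D = 451 kJ/mol.

D(O–H) ≈ 451 kJ/mol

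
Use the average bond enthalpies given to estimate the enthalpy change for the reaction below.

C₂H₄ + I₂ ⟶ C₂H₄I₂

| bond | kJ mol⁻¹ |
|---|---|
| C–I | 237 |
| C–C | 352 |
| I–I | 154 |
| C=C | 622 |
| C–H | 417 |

ΔH ≈ −50 kJ

Bonds broken (reactants):
  C–H: 4 × 417 = 1668
  C=C: 1 × 622 = 622
  I–I: 1 × 154 = 154
  Σ(broken) = 2444 kJ
Bonds formed (products):
  C–C: 1 × 352 = 352
  C–H: 4 × 417 = 1668
  C–I: 2 × 237 = 474
  Σ(formed) = 2494 kJ
ΔH = Σ(broken) − Σ(formed) = 2444 − 2494 = −50 kJ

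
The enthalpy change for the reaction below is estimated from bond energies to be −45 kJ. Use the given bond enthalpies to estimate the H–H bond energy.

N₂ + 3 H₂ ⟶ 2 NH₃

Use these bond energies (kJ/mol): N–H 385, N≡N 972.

Let D be the H–H bond energy.
Σ(broken) = 3×D + 1×972 = 972 + 3D
Σ(formed) = 6×385 = 2310
ΔH = Σ(broken) − Σ(formed) = (972 + 3D) − (2310) = −1338 + 3D
Setting this equal to −45 kJ gives 3D = 1293, so D = 431 kJ/mol.

D(H–H) ≈ 431 kJ/mol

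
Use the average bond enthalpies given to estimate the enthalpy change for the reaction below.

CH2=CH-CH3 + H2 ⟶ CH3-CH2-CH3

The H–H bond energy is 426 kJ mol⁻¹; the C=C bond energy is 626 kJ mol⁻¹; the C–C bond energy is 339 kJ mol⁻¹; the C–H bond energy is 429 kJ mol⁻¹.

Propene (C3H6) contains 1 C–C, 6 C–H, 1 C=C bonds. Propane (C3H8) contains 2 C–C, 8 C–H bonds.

ΔH ≈ −145 kJ

Bonds broken (reactants):
  C–C: 1 × 339 = 339
  C–H: 6 × 429 = 2574
  C=C: 1 × 626 = 626
  H–H: 1 × 426 = 426
  Σ(broken) = 3965 kJ
Bonds formed (products):
  C–C: 2 × 339 = 678
  C–H: 8 × 429 = 3432
  Σ(formed) = 4110 kJ
ΔH = Σ(broken) − Σ(formed) = 3965 − 4110 = −145 kJ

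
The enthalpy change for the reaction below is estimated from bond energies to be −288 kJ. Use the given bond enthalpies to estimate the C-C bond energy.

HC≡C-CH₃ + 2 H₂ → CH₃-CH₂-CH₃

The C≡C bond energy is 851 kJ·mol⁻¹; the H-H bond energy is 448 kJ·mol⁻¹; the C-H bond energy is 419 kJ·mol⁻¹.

D(C-C) ≈ 359 kJ/mol

Let D be the C-C bond energy.
Σ(broken) = 1×851 + 1×D + 4×419 + 2×448 = 3423 + D
Σ(formed) = 2×D + 8×419 = 3352 + 2D
ΔH = Σ(broken) − Σ(formed) = (3423 + D) − (3352 + 2D) = +71 − D
Setting this equal to −288 kJ gives D = 359 kJ/mol.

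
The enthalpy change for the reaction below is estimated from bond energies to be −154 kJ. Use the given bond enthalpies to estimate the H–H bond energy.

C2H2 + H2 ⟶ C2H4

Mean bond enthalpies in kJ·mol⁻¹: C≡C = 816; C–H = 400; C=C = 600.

Let D be the H–H bond energy.
Σ(broken) = 1×816 + 2×400 + 1×D = 1616 + D
Σ(formed) = 4×400 + 1×600 = 2200
ΔH = Σ(broken) − Σ(formed) = (1616 + D) − (2200) = −584 + D
Setting this equal to −154 kJ gives D = 430 kJ/mol.

D(H–H) ≈ 430 kJ/mol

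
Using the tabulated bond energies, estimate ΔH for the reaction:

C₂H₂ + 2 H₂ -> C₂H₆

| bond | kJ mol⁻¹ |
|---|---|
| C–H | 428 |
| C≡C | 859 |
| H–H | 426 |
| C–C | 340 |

Bonds broken (reactants):
  C≡C: 1 × 859 = 859
  C–H: 2 × 428 = 856
  H–H: 2 × 426 = 852
  Σ(broken) = 2567 kJ
Bonds formed (products):
  C–C: 1 × 340 = 340
  C–H: 6 × 428 = 2568
  Σ(formed) = 2908 kJ
ΔH = Σ(broken) − Σ(formed) = 2567 − 2908 = −341 kJ

ΔH ≈ −341 kJ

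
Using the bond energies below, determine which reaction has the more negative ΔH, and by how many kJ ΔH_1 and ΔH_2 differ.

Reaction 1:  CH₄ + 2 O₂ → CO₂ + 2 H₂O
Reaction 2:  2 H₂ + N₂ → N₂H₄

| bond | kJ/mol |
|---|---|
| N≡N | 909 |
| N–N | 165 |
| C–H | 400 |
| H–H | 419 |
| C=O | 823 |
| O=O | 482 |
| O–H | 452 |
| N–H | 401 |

Reaction 1, by 868 kJ

Reaction 1:
  Bonds broken (reactants):
    C–H: 4 × 400 = 1600
    O=O: 2 × 482 = 964
    Σ(broken) = 2564 kJ
  Bonds formed (products):
    C=O: 2 × 823 = 1646
    O–H: 4 × 452 = 1808
    Σ(formed) = 3454 kJ
  ΔH_1 = 2564 − 3454 = −890 kJ
Reaction 2:
  Bonds broken (reactants):
    H–H: 2 × 419 = 838
    N≡N: 1 × 909 = 909
    Σ(broken) = 1747 kJ
  Bonds formed (products):
    N–H: 4 × 401 = 1604
    N–N: 1 × 165 = 165
    Σ(formed) = 1769 kJ
  ΔH_2 = 1747 − 1769 = −22 kJ
ΔH_1 − ΔH_2 = −868 kJ, so reaction 1 has the more negative ΔH; |ΔH_1 − ΔH_2| = 868 kJ.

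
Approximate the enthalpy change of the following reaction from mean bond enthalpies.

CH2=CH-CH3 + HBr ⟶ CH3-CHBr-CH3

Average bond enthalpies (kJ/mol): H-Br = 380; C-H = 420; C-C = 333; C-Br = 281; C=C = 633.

Bonds broken (reactants):
  C-C: 1 × 333 = 333
  C-H: 6 × 420 = 2520
  C=C: 1 × 633 = 633
  H-Br: 1 × 380 = 380
  Σ(broken) = 3866 kJ
Bonds formed (products):
  C-Br: 1 × 281 = 281
  C-C: 2 × 333 = 666
  C-H: 7 × 420 = 2940
  Σ(formed) = 3887 kJ
ΔH = Σ(broken) − Σ(formed) = 3866 − 3887 = −21 kJ

ΔH ≈ −21 kJ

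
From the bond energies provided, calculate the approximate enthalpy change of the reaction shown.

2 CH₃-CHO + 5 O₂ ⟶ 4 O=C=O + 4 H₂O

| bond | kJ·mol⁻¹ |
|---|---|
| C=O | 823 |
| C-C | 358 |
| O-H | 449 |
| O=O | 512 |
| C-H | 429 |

Bonds broken (reactants):
  C-C: 2 × 358 = 716
  C-H: 8 × 429 = 3432
  C=O: 2 × 823 = 1646
  O=O: 5 × 512 = 2560
  Σ(broken) = 8354 kJ
Bonds formed (products):
  C=O: 8 × 823 = 6584
  O-H: 8 × 449 = 3592
  Σ(formed) = 10176 kJ
ΔH = Σ(broken) − Σ(formed) = 8354 − 10176 = −1822 kJ

ΔH ≈ −1822 kJ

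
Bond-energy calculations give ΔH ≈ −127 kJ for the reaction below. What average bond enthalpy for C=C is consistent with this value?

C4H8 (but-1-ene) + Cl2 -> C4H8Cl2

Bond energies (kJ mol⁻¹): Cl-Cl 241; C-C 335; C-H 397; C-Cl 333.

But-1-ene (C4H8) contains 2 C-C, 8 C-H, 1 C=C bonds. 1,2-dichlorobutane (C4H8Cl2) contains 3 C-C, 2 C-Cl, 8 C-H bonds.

Let D be the C=C bond energy.
Σ(broken) = 2×335 + 8×397 + 1×D + 1×241 = 4087 + D
Σ(formed) = 3×335 + 2×333 + 8×397 = 4847
ΔH = Σ(broken) − Σ(formed) = (4087 + D) − (4847) = −760 + D
Setting this equal to −127 kJ gives D = 633 kJ/mol.

D(C=C) ≈ 633 kJ/mol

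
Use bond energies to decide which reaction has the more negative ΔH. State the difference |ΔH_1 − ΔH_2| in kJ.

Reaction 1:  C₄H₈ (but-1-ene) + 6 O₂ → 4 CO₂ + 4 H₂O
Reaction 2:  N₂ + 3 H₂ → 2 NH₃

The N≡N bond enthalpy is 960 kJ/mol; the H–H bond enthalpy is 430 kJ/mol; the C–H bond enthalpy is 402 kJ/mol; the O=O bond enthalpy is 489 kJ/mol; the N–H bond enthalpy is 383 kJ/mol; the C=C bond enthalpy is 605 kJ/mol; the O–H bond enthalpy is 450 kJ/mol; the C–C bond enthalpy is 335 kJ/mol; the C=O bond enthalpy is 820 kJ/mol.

Reaction 1, by 2687 kJ

Reaction 1:
  Bonds broken (reactants):
    C–C: 2 × 335 = 670
    C–H: 8 × 402 = 3216
    C=C: 1 × 605 = 605
    O=O: 6 × 489 = 2934
    Σ(broken) = 7425 kJ
  Bonds formed (products):
    C=O: 8 × 820 = 6560
    O–H: 8 × 450 = 3600
    Σ(formed) = 10160 kJ
  ΔH_1 = 7425 − 10160 = −2735 kJ
Reaction 2:
  Bonds broken (reactants):
    H–H: 3 × 430 = 1290
    N≡N: 1 × 960 = 960
    Σ(broken) = 2250 kJ
  Bonds formed (products):
    N–H: 6 × 383 = 2298
    Σ(formed) = 2298 kJ
  ΔH_2 = 2250 − 2298 = −48 kJ
ΔH_1 − ΔH_2 = −2687 kJ, so reaction 1 has the more negative ΔH; |ΔH_1 − ΔH_2| = 2687 kJ.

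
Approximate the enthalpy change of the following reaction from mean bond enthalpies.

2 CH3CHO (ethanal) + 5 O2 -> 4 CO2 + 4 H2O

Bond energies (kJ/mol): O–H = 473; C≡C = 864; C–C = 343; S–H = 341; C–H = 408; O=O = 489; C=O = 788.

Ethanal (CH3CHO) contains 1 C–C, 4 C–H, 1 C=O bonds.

Bonds broken (reactants):
  C–C: 2 × 343 = 686
  C–H: 8 × 408 = 3264
  C=O: 2 × 788 = 1576
  O=O: 5 × 489 = 2445
  Σ(broken) = 7971 kJ
Bonds formed (products):
  C=O: 8 × 788 = 6304
  O–H: 8 × 473 = 3784
  Σ(formed) = 10088 kJ
ΔH = Σ(broken) − Σ(formed) = 7971 − 10088 = −2117 kJ

ΔH ≈ −2117 kJ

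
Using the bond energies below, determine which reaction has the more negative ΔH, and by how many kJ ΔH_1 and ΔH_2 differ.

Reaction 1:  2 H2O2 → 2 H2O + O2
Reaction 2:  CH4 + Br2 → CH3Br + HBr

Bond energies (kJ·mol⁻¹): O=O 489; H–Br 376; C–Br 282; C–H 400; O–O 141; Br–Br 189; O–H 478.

Reaction 1, by 138 kJ

Reaction 1:
  Bonds broken (reactants):
    O–H: 4 × 478 = 1912
    O–O: 2 × 141 = 282
    Σ(broken) = 2194 kJ
  Bonds formed (products):
    O–H: 4 × 478 = 1912
    O=O: 1 × 489 = 489
    Σ(formed) = 2401 kJ
  ΔH_1 = 2194 − 2401 = −207 kJ
Reaction 2:
  Bonds broken (reactants):
    Br–Br: 1 × 189 = 189
    C–H: 4 × 400 = 1600
    Σ(broken) = 1789 kJ
  Bonds formed (products):
    C–Br: 1 × 282 = 282
    C–H: 3 × 400 = 1200
    H–Br: 1 × 376 = 376
    Σ(formed) = 1858 kJ
  ΔH_2 = 1789 − 1858 = −69 kJ
ΔH_1 − ΔH_2 = −138 kJ, so reaction 1 has the more negative ΔH; |ΔH_1 − ΔH_2| = 138 kJ.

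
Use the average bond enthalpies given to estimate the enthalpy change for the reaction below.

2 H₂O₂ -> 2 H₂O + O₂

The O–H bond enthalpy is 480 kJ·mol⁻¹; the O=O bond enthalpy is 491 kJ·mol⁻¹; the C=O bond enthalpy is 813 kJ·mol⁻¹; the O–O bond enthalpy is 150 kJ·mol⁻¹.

Bonds broken (reactants):
  O–H: 4 × 480 = 1920
  O–O: 2 × 150 = 300
  Σ(broken) = 2220 kJ
Bonds formed (products):
  O–H: 4 × 480 = 1920
  O=O: 1 × 491 = 491
  Σ(formed) = 2411 kJ
ΔH = Σ(broken) − Σ(formed) = 2220 − 2411 = −191 kJ

ΔH ≈ −191 kJ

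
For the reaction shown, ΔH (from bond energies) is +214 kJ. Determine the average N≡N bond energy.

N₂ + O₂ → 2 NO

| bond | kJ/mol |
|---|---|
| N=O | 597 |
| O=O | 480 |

Let D be the N≡N bond energy.
Σ(broken) = 1×D + 1×480 = 480 + D
Σ(formed) = 2×597 = 1194
ΔH = Σ(broken) − Σ(formed) = (480 + D) − (1194) = −714 + D
Setting this equal to +214 kJ gives D = 928 kJ/mol.

D(N≡N) ≈ 928 kJ/mol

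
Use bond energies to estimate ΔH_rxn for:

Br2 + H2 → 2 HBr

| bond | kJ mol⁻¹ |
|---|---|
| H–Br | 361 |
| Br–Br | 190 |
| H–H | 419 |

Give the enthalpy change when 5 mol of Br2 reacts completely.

Bonds broken (reactants):
  Br–Br: 1 × 190 = 190
  H–H: 1 × 419 = 419
  Σ(broken) = 609 kJ
Bonds formed (products):
  H–Br: 2 × 361 = 722
  Σ(formed) = 722 kJ
ΔH = Σ(broken) − Σ(formed) = 609 − 722 = −113 kJ
For 5× the reaction as written: 5 × (−113) = −565 kJ

ΔH = −565 kJ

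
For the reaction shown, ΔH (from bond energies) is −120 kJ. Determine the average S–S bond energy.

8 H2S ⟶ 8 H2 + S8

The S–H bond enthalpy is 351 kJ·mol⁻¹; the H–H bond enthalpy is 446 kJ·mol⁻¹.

Let D be the S–S bond energy.
Σ(broken) = 16×351 = 5616
Σ(formed) = 8×446 + 8×D = 3568 + 8D
ΔH = Σ(broken) − Σ(formed) = (5616) − (3568 + 8D) = +2048 − 8D
Setting this equal to −120 kJ gives 8D = 2168, so D = 271 kJ/mol.

D(S–S) ≈ 271 kJ/mol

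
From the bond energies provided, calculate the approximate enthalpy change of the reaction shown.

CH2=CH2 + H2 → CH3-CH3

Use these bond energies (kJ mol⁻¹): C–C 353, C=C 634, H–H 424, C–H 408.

ΔH ≈ −111 kJ

Bonds broken (reactants):
  C–H: 4 × 408 = 1632
  C=C: 1 × 634 = 634
  H–H: 1 × 424 = 424
  Σ(broken) = 2690 kJ
Bonds formed (products):
  C–C: 1 × 353 = 353
  C–H: 6 × 408 = 2448
  Σ(formed) = 2801 kJ
ΔH = Σ(broken) − Σ(formed) = 2690 − 2801 = −111 kJ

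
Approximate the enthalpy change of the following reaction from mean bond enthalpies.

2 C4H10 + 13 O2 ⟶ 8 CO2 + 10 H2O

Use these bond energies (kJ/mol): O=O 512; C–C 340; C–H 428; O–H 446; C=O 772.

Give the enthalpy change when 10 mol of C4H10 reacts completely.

ΔH = −20080 kJ

Bonds broken (reactants):
  C–C: 6 × 340 = 2040
  C–H: 20 × 428 = 8560
  O=O: 13 × 512 = 6656
  Σ(broken) = 17256 kJ
Bonds formed (products):
  C=O: 16 × 772 = 12352
  O–H: 20 × 446 = 8920
  Σ(formed) = 21272 kJ
ΔH = Σ(broken) − Σ(formed) = 17256 − 21272 = −4016 kJ
For 5× the reaction as written: 5 × (−4016) = −20080 kJ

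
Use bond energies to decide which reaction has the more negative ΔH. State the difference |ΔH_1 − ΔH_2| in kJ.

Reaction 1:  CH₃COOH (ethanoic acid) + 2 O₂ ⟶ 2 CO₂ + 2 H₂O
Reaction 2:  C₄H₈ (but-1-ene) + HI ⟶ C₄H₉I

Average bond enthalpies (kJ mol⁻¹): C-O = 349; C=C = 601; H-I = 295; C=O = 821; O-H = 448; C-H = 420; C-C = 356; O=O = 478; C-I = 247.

Reaction 1, by 759 kJ

Reaction 1:
  Bonds broken (reactants):
    C-C: 1 × 356 = 356
    C-H: 3 × 420 = 1260
    C-O: 1 × 349 = 349
    C=O: 1 × 821 = 821
    O-H: 1 × 448 = 448
    O=O: 2 × 478 = 956
    Σ(broken) = 4190 kJ
  Bonds formed (products):
    C=O: 4 × 821 = 3284
    O-H: 4 × 448 = 1792
    Σ(formed) = 5076 kJ
  ΔH_1 = 4190 − 5076 = −886 kJ
Reaction 2:
  Bonds broken (reactants):
    C-C: 2 × 356 = 712
    C-H: 8 × 420 = 3360
    C=C: 1 × 601 = 601
    H-I: 1 × 295 = 295
    Σ(broken) = 4968 kJ
  Bonds formed (products):
    C-C: 3 × 356 = 1068
    C-H: 9 × 420 = 3780
    C-I: 1 × 247 = 247
    Σ(formed) = 5095 kJ
  ΔH_2 = 4968 − 5095 = −127 kJ
ΔH_1 − ΔH_2 = −759 kJ, so reaction 1 has the more negative ΔH; |ΔH_1 − ΔH_2| = 759 kJ.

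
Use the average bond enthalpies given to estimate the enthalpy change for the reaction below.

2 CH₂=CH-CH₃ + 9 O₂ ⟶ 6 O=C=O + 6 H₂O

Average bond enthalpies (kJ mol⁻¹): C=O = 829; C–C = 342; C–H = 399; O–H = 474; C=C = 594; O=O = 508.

Bonds broken (reactants):
  C–C: 2 × 342 = 684
  C–H: 12 × 399 = 4788
  C=C: 2 × 594 = 1188
  O=O: 9 × 508 = 4572
  Σ(broken) = 11232 kJ
Bonds formed (products):
  C=O: 12 × 829 = 9948
  O–H: 12 × 474 = 5688
  Σ(formed) = 15636 kJ
ΔH = Σ(broken) − Σ(formed) = 11232 − 15636 = −4404 kJ

ΔH ≈ −4404 kJ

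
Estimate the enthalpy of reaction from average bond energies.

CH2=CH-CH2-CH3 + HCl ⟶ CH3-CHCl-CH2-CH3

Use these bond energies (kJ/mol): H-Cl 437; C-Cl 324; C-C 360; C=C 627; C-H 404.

Bonds broken (reactants):
  C-C: 2 × 360 = 720
  C-H: 8 × 404 = 3232
  C=C: 1 × 627 = 627
  H-Cl: 1 × 437 = 437
  Σ(broken) = 5016 kJ
Bonds formed (products):
  C-C: 3 × 360 = 1080
  C-Cl: 1 × 324 = 324
  C-H: 9 × 404 = 3636
  Σ(formed) = 5040 kJ
ΔH = Σ(broken) − Σ(formed) = 5016 − 5040 = −24 kJ

ΔH ≈ −24 kJ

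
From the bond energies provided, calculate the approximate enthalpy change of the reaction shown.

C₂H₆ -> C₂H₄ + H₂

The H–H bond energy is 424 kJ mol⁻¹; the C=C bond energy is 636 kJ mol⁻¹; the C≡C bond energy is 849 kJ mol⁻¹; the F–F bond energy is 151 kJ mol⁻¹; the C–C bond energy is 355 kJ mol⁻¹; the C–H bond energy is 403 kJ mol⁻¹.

Bonds broken (reactants):
  C–C: 1 × 355 = 355
  C–H: 6 × 403 = 2418
  Σ(broken) = 2773 kJ
Bonds formed (products):
  C–H: 4 × 403 = 1612
  C=C: 1 × 636 = 636
  H–H: 1 × 424 = 424
  Σ(formed) = 2672 kJ
ΔH = Σ(broken) − Σ(formed) = 2773 − 2672 = +101 kJ

ΔH ≈ +101 kJ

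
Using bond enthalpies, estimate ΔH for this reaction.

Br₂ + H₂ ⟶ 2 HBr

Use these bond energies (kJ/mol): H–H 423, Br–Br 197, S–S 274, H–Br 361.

ΔH ≈ −102 kJ

Bonds broken (reactants):
  Br–Br: 1 × 197 = 197
  H–H: 1 × 423 = 423
  Σ(broken) = 620 kJ
Bonds formed (products):
  H–Br: 2 × 361 = 722
  Σ(formed) = 722 kJ
ΔH = Σ(broken) − Σ(formed) = 620 − 722 = −102 kJ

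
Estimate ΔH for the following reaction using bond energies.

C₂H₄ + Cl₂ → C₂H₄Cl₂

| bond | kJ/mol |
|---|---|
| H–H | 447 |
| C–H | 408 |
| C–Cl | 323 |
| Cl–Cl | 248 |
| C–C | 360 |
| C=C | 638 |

ΔH ≈ −120 kJ

Bonds broken (reactants):
  C–H: 4 × 408 = 1632
  C=C: 1 × 638 = 638
  Cl–Cl: 1 × 248 = 248
  Σ(broken) = 2518 kJ
Bonds formed (products):
  C–C: 1 × 360 = 360
  C–Cl: 2 × 323 = 646
  C–H: 4 × 408 = 1632
  Σ(formed) = 2638 kJ
ΔH = Σ(broken) − Σ(formed) = 2518 − 2638 = −120 kJ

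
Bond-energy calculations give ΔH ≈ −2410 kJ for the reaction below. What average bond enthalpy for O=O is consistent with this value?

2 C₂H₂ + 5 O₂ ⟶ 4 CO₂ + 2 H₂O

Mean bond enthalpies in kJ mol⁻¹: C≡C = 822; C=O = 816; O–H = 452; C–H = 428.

Let D be the O=O bond energy.
Σ(broken) = 2×822 + 4×428 + 5×D = 3356 + 5D
Σ(formed) = 8×816 + 4×452 = 8336
ΔH = Σ(broken) − Σ(formed) = (3356 + 5D) − (8336) = −4980 + 5D
Setting this equal to −2410 kJ gives 5D = 2570, so D = 514 kJ/mol.

D(O=O) ≈ 514 kJ/mol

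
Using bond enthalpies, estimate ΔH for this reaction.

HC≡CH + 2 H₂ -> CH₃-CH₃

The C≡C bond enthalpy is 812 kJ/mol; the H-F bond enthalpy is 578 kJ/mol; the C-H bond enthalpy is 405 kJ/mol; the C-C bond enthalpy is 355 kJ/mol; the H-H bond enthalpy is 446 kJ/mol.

ΔH ≈ −271 kJ

Bonds broken (reactants):
  C≡C: 1 × 812 = 812
  C-H: 2 × 405 = 810
  H-H: 2 × 446 = 892
  Σ(broken) = 2514 kJ
Bonds formed (products):
  C-C: 1 × 355 = 355
  C-H: 6 × 405 = 2430
  Σ(formed) = 2785 kJ
ΔH = Σ(broken) − Σ(formed) = 2514 − 2785 = −271 kJ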